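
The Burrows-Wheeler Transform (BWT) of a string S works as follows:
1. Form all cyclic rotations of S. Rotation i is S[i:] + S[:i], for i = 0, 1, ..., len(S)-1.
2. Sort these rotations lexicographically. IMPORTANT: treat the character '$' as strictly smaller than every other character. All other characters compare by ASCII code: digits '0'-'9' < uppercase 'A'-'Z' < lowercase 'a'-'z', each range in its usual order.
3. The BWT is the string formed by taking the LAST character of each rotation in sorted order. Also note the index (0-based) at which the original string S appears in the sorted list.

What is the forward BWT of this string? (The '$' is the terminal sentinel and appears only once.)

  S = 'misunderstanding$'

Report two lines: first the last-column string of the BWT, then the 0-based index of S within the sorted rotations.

All 17 rotations (rotation i = S[i:]+S[:i]):
  rot[0] = misunderstanding$
  rot[1] = isunderstanding$m
  rot[2] = sunderstanding$mi
  rot[3] = understanding$mis
  rot[4] = nderstanding$misu
  rot[5] = derstanding$misun
  rot[6] = erstanding$misund
  rot[7] = rstanding$misunde
  rot[8] = standing$misunder
  rot[9] = tanding$misunders
  rot[10] = anding$misunderst
  rot[11] = nding$misundersta
  rot[12] = ding$misunderstan
  rot[13] = ing$misunderstand
  rot[14] = ng$misunderstandi
  rot[15] = g$misunderstandin
  rot[16] = $misunderstanding
Sorted (with $ < everything):
  sorted[0] = $misunderstanding  (last char: 'g')
  sorted[1] = anding$misunderst  (last char: 't')
  sorted[2] = derstanding$misun  (last char: 'n')
  sorted[3] = ding$misunderstan  (last char: 'n')
  sorted[4] = erstanding$misund  (last char: 'd')
  sorted[5] = g$misunderstandin  (last char: 'n')
  sorted[6] = ing$misunderstand  (last char: 'd')
  sorted[7] = isunderstanding$m  (last char: 'm')
  sorted[8] = misunderstanding$  (last char: '$')
  sorted[9] = nderstanding$misu  (last char: 'u')
  sorted[10] = nding$misundersta  (last char: 'a')
  sorted[11] = ng$misunderstandi  (last char: 'i')
  sorted[12] = rstanding$misunde  (last char: 'e')
  sorted[13] = standing$misunder  (last char: 'r')
  sorted[14] = sunderstanding$mi  (last char: 'i')
  sorted[15] = tanding$misunders  (last char: 's')
  sorted[16] = understanding$mis  (last char: 's')
Last column: gtnndndm$uaieriss
Original string S is at sorted index 8

Answer: gtnndndm$uaieriss
8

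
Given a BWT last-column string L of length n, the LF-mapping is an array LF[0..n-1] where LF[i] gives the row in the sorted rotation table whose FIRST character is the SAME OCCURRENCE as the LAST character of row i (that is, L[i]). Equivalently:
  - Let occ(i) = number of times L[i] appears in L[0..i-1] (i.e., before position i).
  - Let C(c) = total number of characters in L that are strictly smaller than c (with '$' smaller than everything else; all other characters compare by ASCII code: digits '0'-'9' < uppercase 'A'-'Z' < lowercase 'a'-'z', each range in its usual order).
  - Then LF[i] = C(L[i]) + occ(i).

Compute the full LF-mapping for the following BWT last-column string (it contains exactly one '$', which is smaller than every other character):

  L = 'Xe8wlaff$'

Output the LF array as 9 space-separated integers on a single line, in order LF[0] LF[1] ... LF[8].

Char counts: '$':1, '8':1, 'X':1, 'a':1, 'e':1, 'f':2, 'l':1, 'w':1
C (first-col start): C('$')=0, C('8')=1, C('X')=2, C('a')=3, C('e')=4, C('f')=5, C('l')=7, C('w')=8
L[0]='X': occ=0, LF[0]=C('X')+0=2+0=2
L[1]='e': occ=0, LF[1]=C('e')+0=4+0=4
L[2]='8': occ=0, LF[2]=C('8')+0=1+0=1
L[3]='w': occ=0, LF[3]=C('w')+0=8+0=8
L[4]='l': occ=0, LF[4]=C('l')+0=7+0=7
L[5]='a': occ=0, LF[5]=C('a')+0=3+0=3
L[6]='f': occ=0, LF[6]=C('f')+0=5+0=5
L[7]='f': occ=1, LF[7]=C('f')+1=5+1=6
L[8]='$': occ=0, LF[8]=C('$')+0=0+0=0

Answer: 2 4 1 8 7 3 5 6 0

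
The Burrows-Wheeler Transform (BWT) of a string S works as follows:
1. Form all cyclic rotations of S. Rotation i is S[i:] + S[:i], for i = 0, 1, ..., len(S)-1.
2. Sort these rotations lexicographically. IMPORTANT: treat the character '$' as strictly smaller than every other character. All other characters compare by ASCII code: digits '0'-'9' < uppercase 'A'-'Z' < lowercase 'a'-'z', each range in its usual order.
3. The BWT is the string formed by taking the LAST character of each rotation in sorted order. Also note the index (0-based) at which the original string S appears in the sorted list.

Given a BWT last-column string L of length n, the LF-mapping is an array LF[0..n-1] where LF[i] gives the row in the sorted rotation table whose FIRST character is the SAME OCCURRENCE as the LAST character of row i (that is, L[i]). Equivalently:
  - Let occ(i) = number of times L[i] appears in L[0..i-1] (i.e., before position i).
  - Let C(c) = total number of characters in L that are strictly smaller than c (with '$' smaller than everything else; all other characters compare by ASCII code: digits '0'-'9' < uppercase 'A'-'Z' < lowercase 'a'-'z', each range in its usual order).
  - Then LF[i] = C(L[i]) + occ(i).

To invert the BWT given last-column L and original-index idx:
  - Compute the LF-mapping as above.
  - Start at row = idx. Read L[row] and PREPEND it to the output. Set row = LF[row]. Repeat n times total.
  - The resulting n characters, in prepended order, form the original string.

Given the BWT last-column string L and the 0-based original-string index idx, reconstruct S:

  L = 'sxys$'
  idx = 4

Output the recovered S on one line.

LF mapping: 1 3 4 2 0
Walk LF starting at row 4, prepending L[row]:
  step 1: row=4, L[4]='$', prepend. Next row=LF[4]=0
  step 2: row=0, L[0]='s', prepend. Next row=LF[0]=1
  step 3: row=1, L[1]='x', prepend. Next row=LF[1]=3
  step 4: row=3, L[3]='s', prepend. Next row=LF[3]=2
  step 5: row=2, L[2]='y', prepend. Next row=LF[2]=4
Reversed output: ysxs$

Answer: ysxs$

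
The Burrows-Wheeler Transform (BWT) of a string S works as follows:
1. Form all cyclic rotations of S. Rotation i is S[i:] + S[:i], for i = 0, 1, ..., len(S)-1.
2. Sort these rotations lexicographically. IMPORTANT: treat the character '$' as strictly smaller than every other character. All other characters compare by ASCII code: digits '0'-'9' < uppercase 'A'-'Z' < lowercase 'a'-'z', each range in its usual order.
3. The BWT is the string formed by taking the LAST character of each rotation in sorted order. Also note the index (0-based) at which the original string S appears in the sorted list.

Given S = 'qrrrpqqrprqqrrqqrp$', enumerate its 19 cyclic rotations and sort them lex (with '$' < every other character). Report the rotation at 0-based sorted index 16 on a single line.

Answer: rrpqqrprqqrrqqrp$qr

Derivation:
All 19 rotations (rotation i = S[i:]+S[:i]):
  rot[0] = qrrrpqqrprqqrrqqrp$
  rot[1] = rrrpqqrprqqrrqqrp$q
  rot[2] = rrpqqrprqqrrqqrp$qr
  rot[3] = rpqqrprqqrrqqrp$qrr
  rot[4] = pqqrprqqrrqqrp$qrrr
  rot[5] = qqrprqqrrqqrp$qrrrp
  rot[6] = qrprqqrrqqrp$qrrrpq
  rot[7] = rprqqrrqqrp$qrrrpqq
  rot[8] = prqqrrqqrp$qrrrpqqr
  rot[9] = rqqrrqqrp$qrrrpqqrp
  rot[10] = qqrrqqrp$qrrrpqqrpr
  rot[11] = qrrqqrp$qrrrpqqrprq
  rot[12] = rrqqrp$qrrrpqqrprqq
  rot[13] = rqqrp$qrrrpqqrprqqr
  rot[14] = qqrp$qrrrpqqrprqqrr
  rot[15] = qrp$qrrrpqqrprqqrrq
  rot[16] = rp$qrrrpqqrprqqrrqq
  rot[17] = p$qrrrpqqrprqqrrqqr
  rot[18] = $qrrrpqqrprqqrrqqrp
Sorted (with $ < everything):
  sorted[0] = $qrrrpqqrprqqrrqqrp
  sorted[1] = p$qrrrpqqrprqqrrqqr
  sorted[2] = pqqrprqqrrqqrp$qrrr
  sorted[3] = prqqrrqqrp$qrrrpqqr
  sorted[4] = qqrp$qrrrpqqrprqqrr
  sorted[5] = qqrprqqrrqqrp$qrrrp
  sorted[6] = qqrrqqrp$qrrrpqqrpr
  sorted[7] = qrp$qrrrpqqrprqqrrq
  sorted[8] = qrprqqrrqqrp$qrrrpq
  sorted[9] = qrrqqrp$qrrrpqqrprq
  sorted[10] = qrrrpqqrprqqrrqqrp$
  sorted[11] = rp$qrrrpqqrprqqrrqq
  sorted[12] = rpqqrprqqrrqqrp$qrr
  sorted[13] = rprqqrrqqrp$qrrrpqq
  sorted[14] = rqqrp$qrrrpqqrprqqr
  sorted[15] = rqqrrqqrp$qrrrpqqrp
  sorted[16] = rrpqqrprqqrrqqrp$qr
  sorted[17] = rrqqrp$qrrrpqqrprqq
  sorted[18] = rrrpqqrprqqrrqqrp$q
sorted[16] = rrpqqrprqqrrqqrp$qr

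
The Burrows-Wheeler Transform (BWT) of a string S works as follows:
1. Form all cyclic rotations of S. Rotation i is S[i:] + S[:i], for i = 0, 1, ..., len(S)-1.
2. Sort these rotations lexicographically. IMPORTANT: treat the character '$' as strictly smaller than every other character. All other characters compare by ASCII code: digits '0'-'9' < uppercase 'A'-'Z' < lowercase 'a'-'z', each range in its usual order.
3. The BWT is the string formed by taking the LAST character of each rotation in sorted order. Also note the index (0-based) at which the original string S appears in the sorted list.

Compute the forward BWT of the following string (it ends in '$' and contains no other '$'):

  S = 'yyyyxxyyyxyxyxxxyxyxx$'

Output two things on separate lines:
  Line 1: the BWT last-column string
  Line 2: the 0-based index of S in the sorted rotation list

All 22 rotations (rotation i = S[i:]+S[:i]):
  rot[0] = yyyyxxyyyxyxyxxxyxyxx$
  rot[1] = yyyxxyyyxyxyxxxyxyxx$y
  rot[2] = yyxxyyyxyxyxxxyxyxx$yy
  rot[3] = yxxyyyxyxyxxxyxyxx$yyy
  rot[4] = xxyyyxyxyxxxyxyxx$yyyy
  rot[5] = xyyyxyxyxxxyxyxx$yyyyx
  rot[6] = yyyxyxyxxxyxyxx$yyyyxx
  rot[7] = yyxyxyxxxyxyxx$yyyyxxy
  rot[8] = yxyxyxxxyxyxx$yyyyxxyy
  rot[9] = xyxyxxxyxyxx$yyyyxxyyy
  rot[10] = yxyxxxyxyxx$yyyyxxyyyx
  rot[11] = xyxxxyxyxx$yyyyxxyyyxy
  rot[12] = yxxxyxyxx$yyyyxxyyyxyx
  rot[13] = xxxyxyxx$yyyyxxyyyxyxy
  rot[14] = xxyxyxx$yyyyxxyyyxyxyx
  rot[15] = xyxyxx$yyyyxxyyyxyxyxx
  rot[16] = yxyxx$yyyyxxyyyxyxyxxx
  rot[17] = xyxx$yyyyxxyyyxyxyxxxy
  rot[18] = yxx$yyyyxxyyyxyxyxxxyx
  rot[19] = xx$yyyyxxyyyxyxyxxxyxy
  rot[20] = x$yyyyxxyyyxyxyxxxyxyx
  rot[21] = $yyyyxxyyyxyxyxxxyxyxx
Sorted (with $ < everything):
  sorted[0] = $yyyyxxyyyxyxyxxxyxyxx  (last char: 'x')
  sorted[1] = x$yyyyxxyyyxyxyxxxyxyx  (last char: 'x')
  sorted[2] = xx$yyyyxxyyyxyxyxxxyxy  (last char: 'y')
  sorted[3] = xxxyxyxx$yyyyxxyyyxyxy  (last char: 'y')
  sorted[4] = xxyxyxx$yyyyxxyyyxyxyx  (last char: 'x')
  sorted[5] = xxyyyxyxyxxxyxyxx$yyyy  (last char: 'y')
  sorted[6] = xyxx$yyyyxxyyyxyxyxxxy  (last char: 'y')
  sorted[7] = xyxxxyxyxx$yyyyxxyyyxy  (last char: 'y')
  sorted[8] = xyxyxx$yyyyxxyyyxyxyxx  (last char: 'x')
  sorted[9] = xyxyxxxyxyxx$yyyyxxyyy  (last char: 'y')
  sorted[10] = xyyyxyxyxxxyxyxx$yyyyx  (last char: 'x')
  sorted[11] = yxx$yyyyxxyyyxyxyxxxyx  (last char: 'x')
  sorted[12] = yxxxyxyxx$yyyyxxyyyxyx  (last char: 'x')
  sorted[13] = yxxyyyxyxyxxxyxyxx$yyy  (last char: 'y')
  sorted[14] = yxyxx$yyyyxxyyyxyxyxxx  (last char: 'x')
  sorted[15] = yxyxxxyxyxx$yyyyxxyyyx  (last char: 'x')
  sorted[16] = yxyxyxxxyxyxx$yyyyxxyy  (last char: 'y')
  sorted[17] = yyxxyyyxyxyxxxyxyxx$yy  (last char: 'y')
  sorted[18] = yyxyxyxxxyxyxx$yyyyxxy  (last char: 'y')
  sorted[19] = yyyxxyyyxyxyxxxyxyxx$y  (last char: 'y')
  sorted[20] = yyyxyxyxxxyxyxx$yyyyxx  (last char: 'x')
  sorted[21] = yyyyxxyyyxyxyxxxyxyxx$  (last char: '$')
Last column: xxyyxyyyxyxxxyxxyyyyx$
Original string S is at sorted index 21

Answer: xxyyxyyyxyxxxyxxyyyyx$
21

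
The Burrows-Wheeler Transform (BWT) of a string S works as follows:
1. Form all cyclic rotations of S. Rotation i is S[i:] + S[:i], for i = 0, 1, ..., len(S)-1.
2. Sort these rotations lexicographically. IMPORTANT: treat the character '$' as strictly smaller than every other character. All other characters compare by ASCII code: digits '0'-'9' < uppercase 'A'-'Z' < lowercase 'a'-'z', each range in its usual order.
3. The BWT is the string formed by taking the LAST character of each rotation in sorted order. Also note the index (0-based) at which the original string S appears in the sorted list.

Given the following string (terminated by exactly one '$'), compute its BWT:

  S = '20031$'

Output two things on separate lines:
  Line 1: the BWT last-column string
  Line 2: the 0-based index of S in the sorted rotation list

Answer: 1203$0
4

Derivation:
All 6 rotations (rotation i = S[i:]+S[:i]):
  rot[0] = 20031$
  rot[1] = 0031$2
  rot[2] = 031$20
  rot[3] = 31$200
  rot[4] = 1$2003
  rot[5] = $20031
Sorted (with $ < everything):
  sorted[0] = $20031  (last char: '1')
  sorted[1] = 0031$2  (last char: '2')
  sorted[2] = 031$20  (last char: '0')
  sorted[3] = 1$2003  (last char: '3')
  sorted[4] = 20031$  (last char: '$')
  sorted[5] = 31$200  (last char: '0')
Last column: 1203$0
Original string S is at sorted index 4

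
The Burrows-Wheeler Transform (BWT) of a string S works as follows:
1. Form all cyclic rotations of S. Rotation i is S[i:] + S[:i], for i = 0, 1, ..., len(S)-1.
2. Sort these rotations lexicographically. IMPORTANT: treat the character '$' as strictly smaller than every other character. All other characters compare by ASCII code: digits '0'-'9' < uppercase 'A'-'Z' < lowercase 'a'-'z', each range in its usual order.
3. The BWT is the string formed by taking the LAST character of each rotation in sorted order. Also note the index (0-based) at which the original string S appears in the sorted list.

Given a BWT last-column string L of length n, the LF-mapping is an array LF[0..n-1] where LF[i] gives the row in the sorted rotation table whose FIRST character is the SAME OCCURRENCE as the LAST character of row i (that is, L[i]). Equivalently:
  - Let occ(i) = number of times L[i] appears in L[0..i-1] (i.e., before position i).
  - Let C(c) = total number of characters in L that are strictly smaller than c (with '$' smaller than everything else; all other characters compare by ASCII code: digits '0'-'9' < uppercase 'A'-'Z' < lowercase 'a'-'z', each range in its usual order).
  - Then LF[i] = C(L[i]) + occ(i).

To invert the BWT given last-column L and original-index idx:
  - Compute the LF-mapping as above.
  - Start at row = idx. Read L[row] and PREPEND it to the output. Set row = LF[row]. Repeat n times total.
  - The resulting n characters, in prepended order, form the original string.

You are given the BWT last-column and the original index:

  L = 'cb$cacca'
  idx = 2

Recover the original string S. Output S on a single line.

LF mapping: 4 3 0 5 1 6 7 2
Walk LF starting at row 2, prepending L[row]:
  step 1: row=2, L[2]='$', prepend. Next row=LF[2]=0
  step 2: row=0, L[0]='c', prepend. Next row=LF[0]=4
  step 3: row=4, L[4]='a', prepend. Next row=LF[4]=1
  step 4: row=1, L[1]='b', prepend. Next row=LF[1]=3
  step 5: row=3, L[3]='c', prepend. Next row=LF[3]=5
  step 6: row=5, L[5]='c', prepend. Next row=LF[5]=6
  step 7: row=6, L[6]='c', prepend. Next row=LF[6]=7
  step 8: row=7, L[7]='a', prepend. Next row=LF[7]=2
Reversed output: acccbac$

Answer: acccbac$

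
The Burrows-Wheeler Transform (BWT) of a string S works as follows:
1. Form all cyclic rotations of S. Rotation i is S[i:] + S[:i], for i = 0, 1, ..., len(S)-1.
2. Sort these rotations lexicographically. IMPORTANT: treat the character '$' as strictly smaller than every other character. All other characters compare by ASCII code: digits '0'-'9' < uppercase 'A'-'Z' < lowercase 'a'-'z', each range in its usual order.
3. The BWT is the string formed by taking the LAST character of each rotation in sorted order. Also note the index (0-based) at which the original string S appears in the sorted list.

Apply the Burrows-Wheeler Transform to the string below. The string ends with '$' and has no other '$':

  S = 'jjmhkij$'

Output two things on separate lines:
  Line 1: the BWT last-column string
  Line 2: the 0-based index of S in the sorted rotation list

All 8 rotations (rotation i = S[i:]+S[:i]):
  rot[0] = jjmhkij$
  rot[1] = jmhkij$j
  rot[2] = mhkij$jj
  rot[3] = hkij$jjm
  rot[4] = kij$jjmh
  rot[5] = ij$jjmhk
  rot[6] = j$jjmhki
  rot[7] = $jjmhkij
Sorted (with $ < everything):
  sorted[0] = $jjmhkij  (last char: 'j')
  sorted[1] = hkij$jjm  (last char: 'm')
  sorted[2] = ij$jjmhk  (last char: 'k')
  sorted[3] = j$jjmhki  (last char: 'i')
  sorted[4] = jjmhkij$  (last char: '$')
  sorted[5] = jmhkij$j  (last char: 'j')
  sorted[6] = kij$jjmh  (last char: 'h')
  sorted[7] = mhkij$jj  (last char: 'j')
Last column: jmki$jhj
Original string S is at sorted index 4

Answer: jmki$jhj
4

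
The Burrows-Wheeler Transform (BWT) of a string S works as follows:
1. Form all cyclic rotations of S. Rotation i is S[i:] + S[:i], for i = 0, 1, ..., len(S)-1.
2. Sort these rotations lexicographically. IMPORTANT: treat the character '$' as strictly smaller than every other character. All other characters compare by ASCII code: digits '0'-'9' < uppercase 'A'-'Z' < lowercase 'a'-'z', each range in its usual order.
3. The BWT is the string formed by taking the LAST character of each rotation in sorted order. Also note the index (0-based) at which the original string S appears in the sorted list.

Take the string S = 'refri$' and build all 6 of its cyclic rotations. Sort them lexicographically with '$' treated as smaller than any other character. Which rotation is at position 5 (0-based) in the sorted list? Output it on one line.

Answer: ri$ref

Derivation:
All 6 rotations (rotation i = S[i:]+S[:i]):
  rot[0] = refri$
  rot[1] = efri$r
  rot[2] = fri$re
  rot[3] = ri$ref
  rot[4] = i$refr
  rot[5] = $refri
Sorted (with $ < everything):
  sorted[0] = $refri
  sorted[1] = efri$r
  sorted[2] = fri$re
  sorted[3] = i$refr
  sorted[4] = refri$
  sorted[5] = ri$ref
sorted[5] = ri$ref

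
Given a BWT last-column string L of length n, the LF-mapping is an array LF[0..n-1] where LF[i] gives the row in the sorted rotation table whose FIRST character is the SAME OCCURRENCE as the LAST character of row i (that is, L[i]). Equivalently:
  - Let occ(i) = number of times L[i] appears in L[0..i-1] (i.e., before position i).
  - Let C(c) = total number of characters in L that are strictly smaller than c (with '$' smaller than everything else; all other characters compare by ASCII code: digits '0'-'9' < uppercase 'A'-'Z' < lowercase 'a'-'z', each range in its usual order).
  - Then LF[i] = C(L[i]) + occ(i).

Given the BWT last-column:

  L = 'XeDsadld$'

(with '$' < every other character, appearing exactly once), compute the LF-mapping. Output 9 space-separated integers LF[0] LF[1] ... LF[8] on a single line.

Answer: 2 6 1 8 3 4 7 5 0

Derivation:
Char counts: '$':1, 'D':1, 'X':1, 'a':1, 'd':2, 'e':1, 'l':1, 's':1
C (first-col start): C('$')=0, C('D')=1, C('X')=2, C('a')=3, C('d')=4, C('e')=6, C('l')=7, C('s')=8
L[0]='X': occ=0, LF[0]=C('X')+0=2+0=2
L[1]='e': occ=0, LF[1]=C('e')+0=6+0=6
L[2]='D': occ=0, LF[2]=C('D')+0=1+0=1
L[3]='s': occ=0, LF[3]=C('s')+0=8+0=8
L[4]='a': occ=0, LF[4]=C('a')+0=3+0=3
L[5]='d': occ=0, LF[5]=C('d')+0=4+0=4
L[6]='l': occ=0, LF[6]=C('l')+0=7+0=7
L[7]='d': occ=1, LF[7]=C('d')+1=4+1=5
L[8]='$': occ=0, LF[8]=C('$')+0=0+0=0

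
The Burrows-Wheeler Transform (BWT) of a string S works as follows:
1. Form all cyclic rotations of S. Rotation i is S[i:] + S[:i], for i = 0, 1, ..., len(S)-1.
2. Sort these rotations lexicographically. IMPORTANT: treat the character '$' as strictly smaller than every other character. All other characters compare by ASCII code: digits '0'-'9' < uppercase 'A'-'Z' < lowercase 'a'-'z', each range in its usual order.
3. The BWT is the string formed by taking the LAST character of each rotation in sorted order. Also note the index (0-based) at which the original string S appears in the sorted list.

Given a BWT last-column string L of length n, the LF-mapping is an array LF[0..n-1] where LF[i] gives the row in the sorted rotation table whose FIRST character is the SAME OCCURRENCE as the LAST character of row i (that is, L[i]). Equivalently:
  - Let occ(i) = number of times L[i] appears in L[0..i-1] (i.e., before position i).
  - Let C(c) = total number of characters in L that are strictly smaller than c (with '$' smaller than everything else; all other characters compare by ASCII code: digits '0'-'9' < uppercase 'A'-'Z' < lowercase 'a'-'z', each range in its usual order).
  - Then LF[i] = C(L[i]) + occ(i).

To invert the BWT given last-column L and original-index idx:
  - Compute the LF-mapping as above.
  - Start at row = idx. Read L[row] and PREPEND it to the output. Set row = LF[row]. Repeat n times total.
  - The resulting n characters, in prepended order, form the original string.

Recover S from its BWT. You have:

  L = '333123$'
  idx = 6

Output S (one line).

Answer: 332313$

Derivation:
LF mapping: 3 4 5 1 2 6 0
Walk LF starting at row 6, prepending L[row]:
  step 1: row=6, L[6]='$', prepend. Next row=LF[6]=0
  step 2: row=0, L[0]='3', prepend. Next row=LF[0]=3
  step 3: row=3, L[3]='1', prepend. Next row=LF[3]=1
  step 4: row=1, L[1]='3', prepend. Next row=LF[1]=4
  step 5: row=4, L[4]='2', prepend. Next row=LF[4]=2
  step 6: row=2, L[2]='3', prepend. Next row=LF[2]=5
  step 7: row=5, L[5]='3', prepend. Next row=LF[5]=6
Reversed output: 332313$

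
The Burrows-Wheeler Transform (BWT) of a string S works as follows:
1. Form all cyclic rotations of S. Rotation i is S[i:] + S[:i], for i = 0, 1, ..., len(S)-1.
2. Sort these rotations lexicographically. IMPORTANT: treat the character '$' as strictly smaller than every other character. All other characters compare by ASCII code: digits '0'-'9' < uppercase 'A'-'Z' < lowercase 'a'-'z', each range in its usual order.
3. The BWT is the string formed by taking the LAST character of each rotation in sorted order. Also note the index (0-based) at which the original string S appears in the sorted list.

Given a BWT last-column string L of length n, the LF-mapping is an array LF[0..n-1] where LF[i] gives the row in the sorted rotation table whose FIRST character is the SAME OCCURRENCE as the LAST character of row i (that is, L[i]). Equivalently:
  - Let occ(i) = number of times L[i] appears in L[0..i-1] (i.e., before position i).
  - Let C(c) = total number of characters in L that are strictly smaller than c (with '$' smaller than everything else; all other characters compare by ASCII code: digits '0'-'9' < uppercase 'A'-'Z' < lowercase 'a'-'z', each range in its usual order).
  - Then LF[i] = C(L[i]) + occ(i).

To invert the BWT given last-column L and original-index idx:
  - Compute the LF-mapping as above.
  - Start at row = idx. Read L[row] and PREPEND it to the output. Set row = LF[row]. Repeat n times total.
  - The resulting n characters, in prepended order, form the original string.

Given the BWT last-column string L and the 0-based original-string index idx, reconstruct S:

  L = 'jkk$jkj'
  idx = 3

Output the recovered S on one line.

LF mapping: 1 4 5 0 2 6 3
Walk LF starting at row 3, prepending L[row]:
  step 1: row=3, L[3]='$', prepend. Next row=LF[3]=0
  step 2: row=0, L[0]='j', prepend. Next row=LF[0]=1
  step 3: row=1, L[1]='k', prepend. Next row=LF[1]=4
  step 4: row=4, L[4]='j', prepend. Next row=LF[4]=2
  step 5: row=2, L[2]='k', prepend. Next row=LF[2]=5
  step 6: row=5, L[5]='k', prepend. Next row=LF[5]=6
  step 7: row=6, L[6]='j', prepend. Next row=LF[6]=3
Reversed output: jkkjkj$

Answer: jkkjkj$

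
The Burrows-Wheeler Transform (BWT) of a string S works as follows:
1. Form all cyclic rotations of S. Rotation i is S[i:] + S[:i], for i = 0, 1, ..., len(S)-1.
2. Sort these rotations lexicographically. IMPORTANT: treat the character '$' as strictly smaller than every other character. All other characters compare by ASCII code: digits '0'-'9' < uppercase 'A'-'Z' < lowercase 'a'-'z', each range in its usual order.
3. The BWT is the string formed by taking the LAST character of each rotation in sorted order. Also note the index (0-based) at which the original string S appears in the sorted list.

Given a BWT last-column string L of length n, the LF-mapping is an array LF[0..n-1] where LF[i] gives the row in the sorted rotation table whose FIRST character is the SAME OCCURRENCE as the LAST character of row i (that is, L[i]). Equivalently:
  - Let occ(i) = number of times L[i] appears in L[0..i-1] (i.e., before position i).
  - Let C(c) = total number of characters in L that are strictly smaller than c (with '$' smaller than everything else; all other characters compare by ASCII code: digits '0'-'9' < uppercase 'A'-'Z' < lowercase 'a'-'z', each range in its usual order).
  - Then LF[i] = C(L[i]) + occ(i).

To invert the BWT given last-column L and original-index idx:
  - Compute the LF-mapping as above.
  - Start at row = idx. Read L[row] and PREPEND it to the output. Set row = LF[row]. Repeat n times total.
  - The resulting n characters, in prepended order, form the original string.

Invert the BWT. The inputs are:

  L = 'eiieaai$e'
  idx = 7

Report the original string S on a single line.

Answer: iaeiiaee$

Derivation:
LF mapping: 3 6 7 4 1 2 8 0 5
Walk LF starting at row 7, prepending L[row]:
  step 1: row=7, L[7]='$', prepend. Next row=LF[7]=0
  step 2: row=0, L[0]='e', prepend. Next row=LF[0]=3
  step 3: row=3, L[3]='e', prepend. Next row=LF[3]=4
  step 4: row=4, L[4]='a', prepend. Next row=LF[4]=1
  step 5: row=1, L[1]='i', prepend. Next row=LF[1]=6
  step 6: row=6, L[6]='i', prepend. Next row=LF[6]=8
  step 7: row=8, L[8]='e', prepend. Next row=LF[8]=5
  step 8: row=5, L[5]='a', prepend. Next row=LF[5]=2
  step 9: row=2, L[2]='i', prepend. Next row=LF[2]=7
Reversed output: iaeiiaee$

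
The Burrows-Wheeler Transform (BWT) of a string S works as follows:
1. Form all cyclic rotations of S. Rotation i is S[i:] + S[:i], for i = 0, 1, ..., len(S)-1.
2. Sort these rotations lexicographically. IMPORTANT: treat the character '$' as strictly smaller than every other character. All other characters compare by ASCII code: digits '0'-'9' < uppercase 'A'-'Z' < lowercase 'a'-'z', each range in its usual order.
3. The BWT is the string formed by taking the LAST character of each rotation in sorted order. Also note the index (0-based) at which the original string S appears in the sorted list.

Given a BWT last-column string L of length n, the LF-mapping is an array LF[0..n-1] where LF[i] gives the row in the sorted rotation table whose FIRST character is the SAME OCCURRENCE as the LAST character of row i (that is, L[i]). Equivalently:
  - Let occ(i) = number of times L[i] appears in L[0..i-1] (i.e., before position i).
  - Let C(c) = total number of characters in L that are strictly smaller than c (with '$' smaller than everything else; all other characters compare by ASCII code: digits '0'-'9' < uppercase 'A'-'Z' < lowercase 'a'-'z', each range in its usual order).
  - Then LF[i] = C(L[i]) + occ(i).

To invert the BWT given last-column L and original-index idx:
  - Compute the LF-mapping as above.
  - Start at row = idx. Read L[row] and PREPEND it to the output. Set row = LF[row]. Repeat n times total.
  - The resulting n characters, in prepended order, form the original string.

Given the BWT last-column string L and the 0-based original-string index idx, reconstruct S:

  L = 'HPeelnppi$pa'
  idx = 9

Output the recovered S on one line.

Answer: pineapplePH$

Derivation:
LF mapping: 1 2 4 5 7 8 9 10 6 0 11 3
Walk LF starting at row 9, prepending L[row]:
  step 1: row=9, L[9]='$', prepend. Next row=LF[9]=0
  step 2: row=0, L[0]='H', prepend. Next row=LF[0]=1
  step 3: row=1, L[1]='P', prepend. Next row=LF[1]=2
  step 4: row=2, L[2]='e', prepend. Next row=LF[2]=4
  step 5: row=4, L[4]='l', prepend. Next row=LF[4]=7
  step 6: row=7, L[7]='p', prepend. Next row=LF[7]=10
  step 7: row=10, L[10]='p', prepend. Next row=LF[10]=11
  step 8: row=11, L[11]='a', prepend. Next row=LF[11]=3
  step 9: row=3, L[3]='e', prepend. Next row=LF[3]=5
  step 10: row=5, L[5]='n', prepend. Next row=LF[5]=8
  step 11: row=8, L[8]='i', prepend. Next row=LF[8]=6
  step 12: row=6, L[6]='p', prepend. Next row=LF[6]=9
Reversed output: pineapplePH$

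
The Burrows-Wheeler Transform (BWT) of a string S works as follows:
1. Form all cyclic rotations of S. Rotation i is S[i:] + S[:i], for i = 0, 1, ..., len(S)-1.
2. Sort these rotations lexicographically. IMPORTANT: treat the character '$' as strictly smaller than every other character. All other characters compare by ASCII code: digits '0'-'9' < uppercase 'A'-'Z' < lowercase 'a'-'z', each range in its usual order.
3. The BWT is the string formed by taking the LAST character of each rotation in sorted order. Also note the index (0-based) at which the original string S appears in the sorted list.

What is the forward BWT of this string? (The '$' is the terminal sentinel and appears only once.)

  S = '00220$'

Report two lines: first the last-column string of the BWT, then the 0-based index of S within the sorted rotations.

All 6 rotations (rotation i = S[i:]+S[:i]):
  rot[0] = 00220$
  rot[1] = 0220$0
  rot[2] = 220$00
  rot[3] = 20$002
  rot[4] = 0$0022
  rot[5] = $00220
Sorted (with $ < everything):
  sorted[0] = $00220  (last char: '0')
  sorted[1] = 0$0022  (last char: '2')
  sorted[2] = 00220$  (last char: '$')
  sorted[3] = 0220$0  (last char: '0')
  sorted[4] = 20$002  (last char: '2')
  sorted[5] = 220$00  (last char: '0')
Last column: 02$020
Original string S is at sorted index 2

Answer: 02$020
2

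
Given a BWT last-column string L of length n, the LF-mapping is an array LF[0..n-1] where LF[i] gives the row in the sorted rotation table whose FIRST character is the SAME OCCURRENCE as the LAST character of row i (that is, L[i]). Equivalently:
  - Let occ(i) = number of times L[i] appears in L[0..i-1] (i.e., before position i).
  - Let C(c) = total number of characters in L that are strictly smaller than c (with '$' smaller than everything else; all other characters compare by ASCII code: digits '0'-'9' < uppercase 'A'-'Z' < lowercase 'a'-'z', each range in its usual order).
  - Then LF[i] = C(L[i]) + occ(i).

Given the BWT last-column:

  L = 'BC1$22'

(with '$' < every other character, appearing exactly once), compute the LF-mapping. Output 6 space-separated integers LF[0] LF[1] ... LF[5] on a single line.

Char counts: '$':1, '1':1, '2':2, 'B':1, 'C':1
C (first-col start): C('$')=0, C('1')=1, C('2')=2, C('B')=4, C('C')=5
L[0]='B': occ=0, LF[0]=C('B')+0=4+0=4
L[1]='C': occ=0, LF[1]=C('C')+0=5+0=5
L[2]='1': occ=0, LF[2]=C('1')+0=1+0=1
L[3]='$': occ=0, LF[3]=C('$')+0=0+0=0
L[4]='2': occ=0, LF[4]=C('2')+0=2+0=2
L[5]='2': occ=1, LF[5]=C('2')+1=2+1=3

Answer: 4 5 1 0 2 3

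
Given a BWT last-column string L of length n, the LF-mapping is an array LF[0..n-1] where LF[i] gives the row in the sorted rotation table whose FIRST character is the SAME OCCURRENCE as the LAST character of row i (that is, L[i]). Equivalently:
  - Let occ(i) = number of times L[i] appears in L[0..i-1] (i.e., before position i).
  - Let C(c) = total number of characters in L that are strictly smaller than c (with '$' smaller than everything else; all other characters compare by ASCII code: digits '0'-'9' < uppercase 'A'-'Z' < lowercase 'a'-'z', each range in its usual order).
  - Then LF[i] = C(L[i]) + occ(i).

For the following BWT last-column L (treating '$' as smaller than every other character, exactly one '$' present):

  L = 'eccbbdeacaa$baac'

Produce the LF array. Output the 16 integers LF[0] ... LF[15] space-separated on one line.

Answer: 14 9 10 6 7 13 15 1 11 2 3 0 8 4 5 12

Derivation:
Char counts: '$':1, 'a':5, 'b':3, 'c':4, 'd':1, 'e':2
C (first-col start): C('$')=0, C('a')=1, C('b')=6, C('c')=9, C('d')=13, C('e')=14
L[0]='e': occ=0, LF[0]=C('e')+0=14+0=14
L[1]='c': occ=0, LF[1]=C('c')+0=9+0=9
L[2]='c': occ=1, LF[2]=C('c')+1=9+1=10
L[3]='b': occ=0, LF[3]=C('b')+0=6+0=6
L[4]='b': occ=1, LF[4]=C('b')+1=6+1=7
L[5]='d': occ=0, LF[5]=C('d')+0=13+0=13
L[6]='e': occ=1, LF[6]=C('e')+1=14+1=15
L[7]='a': occ=0, LF[7]=C('a')+0=1+0=1
L[8]='c': occ=2, LF[8]=C('c')+2=9+2=11
L[9]='a': occ=1, LF[9]=C('a')+1=1+1=2
L[10]='a': occ=2, LF[10]=C('a')+2=1+2=3
L[11]='$': occ=0, LF[11]=C('$')+0=0+0=0
L[12]='b': occ=2, LF[12]=C('b')+2=6+2=8
L[13]='a': occ=3, LF[13]=C('a')+3=1+3=4
L[14]='a': occ=4, LF[14]=C('a')+4=1+4=5
L[15]='c': occ=3, LF[15]=C('c')+3=9+3=12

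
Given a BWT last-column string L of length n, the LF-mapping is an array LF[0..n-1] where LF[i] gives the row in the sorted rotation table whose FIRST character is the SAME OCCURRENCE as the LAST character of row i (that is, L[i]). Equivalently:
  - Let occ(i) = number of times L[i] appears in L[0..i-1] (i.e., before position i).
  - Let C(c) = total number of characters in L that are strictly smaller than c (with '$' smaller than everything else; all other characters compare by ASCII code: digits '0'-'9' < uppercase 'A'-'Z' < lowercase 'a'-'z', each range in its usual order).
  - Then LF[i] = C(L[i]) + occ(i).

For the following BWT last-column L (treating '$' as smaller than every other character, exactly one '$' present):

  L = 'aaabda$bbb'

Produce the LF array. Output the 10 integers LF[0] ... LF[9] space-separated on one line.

Char counts: '$':1, 'a':4, 'b':4, 'd':1
C (first-col start): C('$')=0, C('a')=1, C('b')=5, C('d')=9
L[0]='a': occ=0, LF[0]=C('a')+0=1+0=1
L[1]='a': occ=1, LF[1]=C('a')+1=1+1=2
L[2]='a': occ=2, LF[2]=C('a')+2=1+2=3
L[3]='b': occ=0, LF[3]=C('b')+0=5+0=5
L[4]='d': occ=0, LF[4]=C('d')+0=9+0=9
L[5]='a': occ=3, LF[5]=C('a')+3=1+3=4
L[6]='$': occ=0, LF[6]=C('$')+0=0+0=0
L[7]='b': occ=1, LF[7]=C('b')+1=5+1=6
L[8]='b': occ=2, LF[8]=C('b')+2=5+2=7
L[9]='b': occ=3, LF[9]=C('b')+3=5+3=8

Answer: 1 2 3 5 9 4 0 6 7 8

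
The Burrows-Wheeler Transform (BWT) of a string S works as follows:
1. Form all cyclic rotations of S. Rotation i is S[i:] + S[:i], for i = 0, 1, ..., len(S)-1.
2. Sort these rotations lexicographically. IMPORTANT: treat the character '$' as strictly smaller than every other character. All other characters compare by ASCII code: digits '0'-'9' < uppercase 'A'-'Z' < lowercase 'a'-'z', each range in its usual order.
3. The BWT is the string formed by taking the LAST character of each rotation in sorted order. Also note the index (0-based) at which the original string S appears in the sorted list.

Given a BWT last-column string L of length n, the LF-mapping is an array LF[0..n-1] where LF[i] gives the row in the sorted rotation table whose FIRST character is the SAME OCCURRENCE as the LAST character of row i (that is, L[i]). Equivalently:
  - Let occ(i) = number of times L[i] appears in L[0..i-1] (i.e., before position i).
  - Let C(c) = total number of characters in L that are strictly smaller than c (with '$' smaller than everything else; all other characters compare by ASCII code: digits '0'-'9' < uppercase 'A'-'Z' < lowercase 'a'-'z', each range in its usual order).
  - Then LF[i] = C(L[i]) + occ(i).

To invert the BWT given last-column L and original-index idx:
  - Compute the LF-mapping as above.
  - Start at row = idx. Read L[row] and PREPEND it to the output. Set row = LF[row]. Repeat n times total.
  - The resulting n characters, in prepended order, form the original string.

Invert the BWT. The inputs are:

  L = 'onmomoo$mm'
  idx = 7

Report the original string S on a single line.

Answer: omonmmmoo$

Derivation:
LF mapping: 6 5 1 7 2 8 9 0 3 4
Walk LF starting at row 7, prepending L[row]:
  step 1: row=7, L[7]='$', prepend. Next row=LF[7]=0
  step 2: row=0, L[0]='o', prepend. Next row=LF[0]=6
  step 3: row=6, L[6]='o', prepend. Next row=LF[6]=9
  step 4: row=9, L[9]='m', prepend. Next row=LF[9]=4
  step 5: row=4, L[4]='m', prepend. Next row=LF[4]=2
  step 6: row=2, L[2]='m', prepend. Next row=LF[2]=1
  step 7: row=1, L[1]='n', prepend. Next row=LF[1]=5
  step 8: row=5, L[5]='o', prepend. Next row=LF[5]=8
  step 9: row=8, L[8]='m', prepend. Next row=LF[8]=3
  step 10: row=3, L[3]='o', prepend. Next row=LF[3]=7
Reversed output: omonmmmoo$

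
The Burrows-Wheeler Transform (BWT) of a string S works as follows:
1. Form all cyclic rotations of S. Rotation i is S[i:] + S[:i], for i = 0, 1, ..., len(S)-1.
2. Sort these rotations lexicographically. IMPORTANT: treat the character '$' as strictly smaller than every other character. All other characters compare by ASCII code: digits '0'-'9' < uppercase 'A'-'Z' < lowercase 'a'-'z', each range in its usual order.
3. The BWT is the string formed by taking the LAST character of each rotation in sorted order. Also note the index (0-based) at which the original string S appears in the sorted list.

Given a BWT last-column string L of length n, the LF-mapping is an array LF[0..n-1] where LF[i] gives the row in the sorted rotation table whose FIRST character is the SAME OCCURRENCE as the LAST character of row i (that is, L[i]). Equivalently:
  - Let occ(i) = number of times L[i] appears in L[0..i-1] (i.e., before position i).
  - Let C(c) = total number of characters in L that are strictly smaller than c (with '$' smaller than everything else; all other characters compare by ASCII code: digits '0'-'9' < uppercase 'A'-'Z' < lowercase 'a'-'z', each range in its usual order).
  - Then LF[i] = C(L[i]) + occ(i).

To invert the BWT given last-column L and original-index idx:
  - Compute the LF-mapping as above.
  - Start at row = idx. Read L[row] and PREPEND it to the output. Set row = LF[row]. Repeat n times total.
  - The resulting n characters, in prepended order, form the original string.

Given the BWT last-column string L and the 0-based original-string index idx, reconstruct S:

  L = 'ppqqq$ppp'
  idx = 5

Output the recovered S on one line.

LF mapping: 1 2 6 7 8 0 3 4 5
Walk LF starting at row 5, prepending L[row]:
  step 1: row=5, L[5]='$', prepend. Next row=LF[5]=0
  step 2: row=0, L[0]='p', prepend. Next row=LF[0]=1
  step 3: row=1, L[1]='p', prepend. Next row=LF[1]=2
  step 4: row=2, L[2]='q', prepend. Next row=LF[2]=6
  step 5: row=6, L[6]='p', prepend. Next row=LF[6]=3
  step 6: row=3, L[3]='q', prepend. Next row=LF[3]=7
  step 7: row=7, L[7]='p', prepend. Next row=LF[7]=4
  step 8: row=4, L[4]='q', prepend. Next row=LF[4]=8
  step 9: row=8, L[8]='p', prepend. Next row=LF[8]=5
Reversed output: pqpqpqpp$

Answer: pqpqpqpp$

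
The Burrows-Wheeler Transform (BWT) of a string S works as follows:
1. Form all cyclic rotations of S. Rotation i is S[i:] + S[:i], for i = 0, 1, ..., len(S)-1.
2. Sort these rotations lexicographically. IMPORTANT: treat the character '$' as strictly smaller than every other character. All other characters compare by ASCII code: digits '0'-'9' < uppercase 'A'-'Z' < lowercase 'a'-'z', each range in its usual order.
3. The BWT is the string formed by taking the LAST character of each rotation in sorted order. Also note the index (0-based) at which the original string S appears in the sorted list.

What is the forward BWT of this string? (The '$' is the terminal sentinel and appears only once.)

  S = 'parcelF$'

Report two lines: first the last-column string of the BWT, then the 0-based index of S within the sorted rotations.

All 8 rotations (rotation i = S[i:]+S[:i]):
  rot[0] = parcelF$
  rot[1] = arcelF$p
  rot[2] = rcelF$pa
  rot[3] = celF$par
  rot[4] = elF$parc
  rot[5] = lF$parce
  rot[6] = F$parcel
  rot[7] = $parcelF
Sorted (with $ < everything):
  sorted[0] = $parcelF  (last char: 'F')
  sorted[1] = F$parcel  (last char: 'l')
  sorted[2] = arcelF$p  (last char: 'p')
  sorted[3] = celF$par  (last char: 'r')
  sorted[4] = elF$parc  (last char: 'c')
  sorted[5] = lF$parce  (last char: 'e')
  sorted[6] = parcelF$  (last char: '$')
  sorted[7] = rcelF$pa  (last char: 'a')
Last column: Flprce$a
Original string S is at sorted index 6

Answer: Flprce$a
6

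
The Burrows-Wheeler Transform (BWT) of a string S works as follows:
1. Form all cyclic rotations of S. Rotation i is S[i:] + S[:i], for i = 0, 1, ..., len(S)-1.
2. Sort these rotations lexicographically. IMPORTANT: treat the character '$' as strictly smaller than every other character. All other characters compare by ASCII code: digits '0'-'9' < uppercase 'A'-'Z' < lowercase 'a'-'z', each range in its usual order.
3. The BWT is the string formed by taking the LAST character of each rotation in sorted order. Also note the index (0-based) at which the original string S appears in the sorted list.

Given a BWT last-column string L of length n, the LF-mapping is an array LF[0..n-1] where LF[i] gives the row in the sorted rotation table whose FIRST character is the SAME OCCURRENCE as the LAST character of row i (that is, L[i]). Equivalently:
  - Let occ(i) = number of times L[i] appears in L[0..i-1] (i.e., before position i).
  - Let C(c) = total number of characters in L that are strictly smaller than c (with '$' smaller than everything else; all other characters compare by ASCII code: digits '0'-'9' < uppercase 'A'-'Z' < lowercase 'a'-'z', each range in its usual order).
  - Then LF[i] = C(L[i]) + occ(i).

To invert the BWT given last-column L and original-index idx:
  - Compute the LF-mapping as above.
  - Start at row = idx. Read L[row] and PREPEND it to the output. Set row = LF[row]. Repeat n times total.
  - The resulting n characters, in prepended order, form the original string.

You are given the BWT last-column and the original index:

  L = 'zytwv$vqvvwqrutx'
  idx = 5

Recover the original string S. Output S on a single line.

Answer: tyqvtqwrwvvvuxz$

Derivation:
LF mapping: 15 14 4 11 7 0 8 1 9 10 12 2 3 6 5 13
Walk LF starting at row 5, prepending L[row]:
  step 1: row=5, L[5]='$', prepend. Next row=LF[5]=0
  step 2: row=0, L[0]='z', prepend. Next row=LF[0]=15
  step 3: row=15, L[15]='x', prepend. Next row=LF[15]=13
  step 4: row=13, L[13]='u', prepend. Next row=LF[13]=6
  step 5: row=6, L[6]='v', prepend. Next row=LF[6]=8
  step 6: row=8, L[8]='v', prepend. Next row=LF[8]=9
  step 7: row=9, L[9]='v', prepend. Next row=LF[9]=10
  step 8: row=10, L[10]='w', prepend. Next row=LF[10]=12
  step 9: row=12, L[12]='r', prepend. Next row=LF[12]=3
  step 10: row=3, L[3]='w', prepend. Next row=LF[3]=11
  step 11: row=11, L[11]='q', prepend. Next row=LF[11]=2
  step 12: row=2, L[2]='t', prepend. Next row=LF[2]=4
  step 13: row=4, L[4]='v', prepend. Next row=LF[4]=7
  step 14: row=7, L[7]='q', prepend. Next row=LF[7]=1
  step 15: row=1, L[1]='y', prepend. Next row=LF[1]=14
  step 16: row=14, L[14]='t', prepend. Next row=LF[14]=5
Reversed output: tyqvtqwrwvvvuxz$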